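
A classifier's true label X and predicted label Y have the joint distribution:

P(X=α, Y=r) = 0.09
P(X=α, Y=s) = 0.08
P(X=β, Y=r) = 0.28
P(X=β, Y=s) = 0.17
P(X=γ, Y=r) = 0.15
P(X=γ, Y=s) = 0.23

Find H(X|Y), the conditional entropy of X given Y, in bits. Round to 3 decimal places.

Marginals: p(X) = (0.1700, 0.4500, 0.3800), p(Y) = (0.5200, 0.4800).
H(X|Y) = Σ p(Y) · H(X|Y=·).
  Y=r: p=0.5200, H(X|Y=r) = 1.4362
  Y=s: p=0.4800, H(X|Y=s) = 1.4698
Weighted sum = 1.452 bits.

1.452 bits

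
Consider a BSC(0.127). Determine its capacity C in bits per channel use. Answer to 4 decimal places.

0.4508 bits

Binary symmetric channel: C = 1 − h₂(ε) where h₂ is the binary entropy function.
h₂(0.127) = −0.127·log₂0.127 − 0.873·log₂0.873 = 0.5492.
C = 1 − 0.5492 = 0.4508 bits per channel use.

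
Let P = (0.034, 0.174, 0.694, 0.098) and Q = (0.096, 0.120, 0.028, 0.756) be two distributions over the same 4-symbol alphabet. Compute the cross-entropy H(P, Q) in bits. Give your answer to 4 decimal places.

4.2667 bits

H(P,Q) = −Σ p·log₂ q.
  −0.034·log₂(0.096) = 0.11495
  −0.174·log₂(0.120) = 0.53225
  −0.694·log₂(0.028) = 3.57995
  −0.098·log₂(0.756) = 0.03955
H(P,Q) = 4.2667 bits.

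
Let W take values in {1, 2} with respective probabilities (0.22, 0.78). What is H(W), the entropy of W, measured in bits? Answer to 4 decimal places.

H(W) = −Σ p·log₂ p.
  −(0.22)·log₂(0.22) = 0.48057
  −(0.78)·log₂(0.78) = 0.27959
Sum: 0.48057 + 0.27959 = 0.7602 bits.

0.7602 bits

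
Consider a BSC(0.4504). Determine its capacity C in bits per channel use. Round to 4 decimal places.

0.0071 bits

Binary symmetric channel: C = 1 − h₂(ε) where h₂ is the binary entropy function.
h₂(0.4504) = −0.4504·log₂0.4504 − 0.5496·log₂0.5496 = 0.9929.
C = 1 − 0.9929 = 0.0071 bits per channel use.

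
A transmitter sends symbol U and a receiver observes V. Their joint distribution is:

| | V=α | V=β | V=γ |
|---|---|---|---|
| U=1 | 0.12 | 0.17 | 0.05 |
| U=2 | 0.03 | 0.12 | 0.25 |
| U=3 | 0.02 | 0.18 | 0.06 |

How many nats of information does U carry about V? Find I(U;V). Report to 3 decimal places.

Marginals: p(U) = (0.3400, 0.4000, 0.2600), p(V) = (0.1700, 0.4700, 0.3600).
I(U;V) = H(U) + H(V) − H(U,V).
H(U) = 1.0836, H(V) = 1.0239, H(U,V) = 1.9674.
I(U;V) = 1.0836 + 1.0239 − 1.9674 = 0.140 nats.

0.140 nats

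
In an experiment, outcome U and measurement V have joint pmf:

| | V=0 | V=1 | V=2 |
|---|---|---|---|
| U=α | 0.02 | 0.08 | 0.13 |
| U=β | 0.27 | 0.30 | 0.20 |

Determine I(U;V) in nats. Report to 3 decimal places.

Marginals: p(U) = (0.2300, 0.7700), p(V) = (0.2900, 0.3800, 0.3300).
I(U;V) = H(U) + H(V) − H(U,V).
H(U) = 0.5393, H(V) = 1.0925, H(U,V) = 1.5821.
I(U;V) = 0.5393 + 1.0925 − 1.5821 = 0.050 nats.

0.050 nats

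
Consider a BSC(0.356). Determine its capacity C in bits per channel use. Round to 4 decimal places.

0.0607 bits

Binary symmetric channel: C = 1 − h₂(ε) where h₂ is the binary entropy function.
h₂(0.356) = −0.356·log₂0.356 − 0.644·log₂0.644 = 0.9393.
C = 1 − 0.9393 = 0.0607 bits per channel use.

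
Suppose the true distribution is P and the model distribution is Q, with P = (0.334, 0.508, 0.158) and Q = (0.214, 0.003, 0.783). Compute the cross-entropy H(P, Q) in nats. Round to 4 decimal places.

H(P,Q) = −Σ p·ln q.
  −0.334·ln(0.214) = 0.51495
  −0.508·ln(0.003) = 2.95104
  −0.158·ln(0.783) = 0.03865
H(P,Q) = 3.5046 nats.

3.5046 nats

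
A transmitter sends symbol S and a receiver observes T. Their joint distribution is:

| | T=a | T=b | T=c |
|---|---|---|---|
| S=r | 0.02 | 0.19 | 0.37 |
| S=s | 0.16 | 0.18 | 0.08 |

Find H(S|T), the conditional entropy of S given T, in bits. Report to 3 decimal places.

0.764 bits

Chain rule: H(S|T) = H(S,T) − H(T).
Marginals: p(S) = (0.5800, 0.4200), p(T) = (0.1800, 0.3700, 0.4500).
H(S,T) = 2.2587 bits; H(T) = 1.4944 bits.
H(S|T) = 2.2587 − 1.4944 = 0.764 bits.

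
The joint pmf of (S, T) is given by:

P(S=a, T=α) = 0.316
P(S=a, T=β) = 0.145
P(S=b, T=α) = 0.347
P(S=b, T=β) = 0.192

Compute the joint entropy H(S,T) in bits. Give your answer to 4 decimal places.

1.9161 bits

H(S,T) = −Σ p(x,y)·log₂ p(x,y) over all 4 cells.
  cell (a,α): −0.316·log₂0.316 = 0.52519
  cell (a,β): −0.145·log₂0.145 = 0.40395
  cell (b,α): −0.347·log₂0.347 = 0.52987
  cell (b,β): −0.192·log₂0.192 = 0.45712
Sum = 1.9161 bits.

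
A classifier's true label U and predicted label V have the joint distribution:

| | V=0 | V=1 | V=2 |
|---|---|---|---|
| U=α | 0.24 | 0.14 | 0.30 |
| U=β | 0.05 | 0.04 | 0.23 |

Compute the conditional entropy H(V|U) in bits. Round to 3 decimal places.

1.397 bits

Marginals: p(U) = (0.6800, 0.3200), p(V) = (0.2900, 0.1800, 0.5300).
H(V|U) = Σ p(U) · H(V|U=·).
  U=α: p=0.6800, H(V|U=α) = 1.5206
  U=β: p=0.3200, H(V|U=β) = 1.1359
Weighted sum = 1.397 bits.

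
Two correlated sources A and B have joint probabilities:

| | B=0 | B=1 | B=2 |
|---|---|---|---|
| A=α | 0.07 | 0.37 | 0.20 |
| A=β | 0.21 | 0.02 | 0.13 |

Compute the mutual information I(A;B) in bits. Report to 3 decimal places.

0.283 bits

Marginals: p(A) = (0.6400, 0.3600), p(B) = (0.2800, 0.3900, 0.3300).
I(A;B) = Σ p(x,y)·log₂[p(x,y)/(p(x)p(y))].
  (α,0): 0.07·log₂(0.3906) = -0.0949
  (α,1): 0.37·log₂(1.4824) = 0.2101
  (α,2): 0.20·log₂(0.9470) = -0.0157
  (β,0): 0.21·log₂(2.0833) = 0.2224
  (β,1): 0.02·log₂(0.1425) = -0.0562
  (β,2): 0.13·log₂(1.0943) = 0.0169
Sum = 0.283 bits.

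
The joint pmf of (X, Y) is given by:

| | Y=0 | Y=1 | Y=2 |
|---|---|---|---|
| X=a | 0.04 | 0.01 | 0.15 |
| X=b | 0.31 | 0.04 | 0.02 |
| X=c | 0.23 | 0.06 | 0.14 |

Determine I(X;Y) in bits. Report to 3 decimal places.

0.235 bits

Marginals: p(X) = (0.2000, 0.3700, 0.4300), p(Y) = (0.5800, 0.1100, 0.3100).
I(X;Y) = Σ p(x,y)·log₂[p(x,y)/(p(x)p(y))].
  (a,0): 0.04·log₂(0.3448) = -0.0614
  (a,1): 0.01·log₂(0.4545) = -0.0114
  (a,2): 0.15·log₂(2.4194) = 0.1912
  (b,0): 0.31·log₂(1.4445) = 0.1645
  (b,1): 0.04·log₂(0.9828) = -0.0010
  (b,2): 0.02·log₂(0.1744) = -0.0504
  (c,0): 0.23·log₂(0.9222) = -0.0269
  (c,1): 0.06·log₂(1.2685) = 0.0206
  (c,2): 0.14·log₂(1.0503) = 0.0099
Sum = 0.235 bits.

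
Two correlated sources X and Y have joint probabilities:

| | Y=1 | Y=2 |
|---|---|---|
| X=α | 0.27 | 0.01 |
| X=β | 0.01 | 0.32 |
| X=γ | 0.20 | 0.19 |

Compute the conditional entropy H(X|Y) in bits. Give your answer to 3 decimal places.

1.090 bits

Marginals: p(X) = (0.2800, 0.3300, 0.3900), p(Y) = (0.4800, 0.5200).
H(X|Y) = Σ p(Y) · H(X|Y=·).
  Y=1: p=0.4800, H(X|Y=1) = 1.1095
  Y=2: p=0.5200, H(X|Y=2) = 1.0714
Weighted sum = 1.090 bits.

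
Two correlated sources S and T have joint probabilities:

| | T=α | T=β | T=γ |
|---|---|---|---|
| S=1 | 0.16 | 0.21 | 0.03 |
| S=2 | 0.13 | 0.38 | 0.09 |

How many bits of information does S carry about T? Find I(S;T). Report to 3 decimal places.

Marginals: p(S) = (0.4000, 0.6000), p(T) = (0.2900, 0.5900, 0.1200).
I(S;T) = Σ p(x,y)·log₂[p(x,y)/(p(x)p(y))].
  (1,α): 0.16·log₂(1.3793) = 0.0742
  (1,β): 0.21·log₂(0.8898) = -0.0354
  (1,γ): 0.03·log₂(0.6250) = -0.0203
  (2,α): 0.13·log₂(0.7471) = -0.0547
  (2,β): 0.38·log₂(1.0734) = 0.0389
  (2,γ): 0.09·log₂(1.2500) = 0.0290
Sum = 0.032 bits.

0.032 bits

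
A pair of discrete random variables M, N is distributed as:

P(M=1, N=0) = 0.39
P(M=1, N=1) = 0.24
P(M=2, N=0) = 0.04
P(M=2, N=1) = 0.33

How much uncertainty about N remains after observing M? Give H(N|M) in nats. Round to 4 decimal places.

0.5454 nats

Marginals: p(M) = (0.6300, 0.3700), p(N) = (0.4300, 0.5700).
H(N|M) = Σ p(M) · H(N|M=·).
  M=1: p=0.6300, H(N|M=1) = 0.6645
  M=2: p=0.3700, H(N|M=2) = 0.3425
Weighted sum = 0.5454 nats.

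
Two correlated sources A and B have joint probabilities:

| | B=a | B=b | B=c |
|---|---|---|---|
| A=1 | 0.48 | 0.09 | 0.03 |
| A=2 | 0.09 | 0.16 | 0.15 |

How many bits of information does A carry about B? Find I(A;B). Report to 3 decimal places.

Marginals: p(A) = (0.6000, 0.4000), p(B) = (0.5700, 0.2500, 0.1800).
I(A;B) = H(A) + H(B) − H(A,B).
H(A) = 0.9710, H(B) = 1.4076, H(A,B) = 2.1189.
I(A;B) = 0.9710 + 1.4076 − 2.1189 = 0.260 bits.

0.260 bits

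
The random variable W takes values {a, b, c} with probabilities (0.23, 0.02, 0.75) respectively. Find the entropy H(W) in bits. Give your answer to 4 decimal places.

0.9118 bits

H(W) = −Σ p·log₂ p.
  −(0.23)·log₂(0.23) = 0.48767
  −(0.02)·log₂(0.02) = 0.11288
  −(0.75)·log₂(0.75) = 0.31128
Sum: 0.48767 + 0.11288 + 0.31128 = 0.9118 bits.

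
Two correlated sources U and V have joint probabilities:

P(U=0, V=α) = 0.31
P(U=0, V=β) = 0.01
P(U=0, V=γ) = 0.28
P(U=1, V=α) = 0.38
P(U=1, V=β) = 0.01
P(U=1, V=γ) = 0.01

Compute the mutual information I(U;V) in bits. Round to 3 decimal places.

Marginals: p(U) = (0.6000, 0.4000), p(V) = (0.6900, 0.0200, 0.2900).
I(U;V) = H(U) + H(V) − H(U,V).
H(U) = 0.9710, H(V) = 1.0002, H(U,V) = 1.7678.
I(U;V) = 0.9710 + 1.0002 − 1.7678 = 0.203 bits.

0.203 bits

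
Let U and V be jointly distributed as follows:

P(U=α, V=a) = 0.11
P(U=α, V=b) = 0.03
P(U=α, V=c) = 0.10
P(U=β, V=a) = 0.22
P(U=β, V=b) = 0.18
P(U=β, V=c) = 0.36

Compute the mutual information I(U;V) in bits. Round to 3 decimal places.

Marginals: p(U) = (0.2400, 0.7600), p(V) = (0.3300, 0.2100, 0.4600).
I(U;V) = Σ p(x,y)·log₂[p(x,y)/(p(x)p(y))].
  (α,a): 0.11·log₂(1.3889) = 0.0521
  (α,b): 0.03·log₂(0.5952) = -0.0225
  (α,c): 0.10·log₂(0.9058) = -0.0143
  (β,a): 0.22·log₂(0.8772) = -0.0416
  (β,b): 0.18·log₂(1.1278) = 0.0312
  (β,c): 0.36·log₂(1.0297) = 0.0152
Sum = 0.020 bits.

0.020 bits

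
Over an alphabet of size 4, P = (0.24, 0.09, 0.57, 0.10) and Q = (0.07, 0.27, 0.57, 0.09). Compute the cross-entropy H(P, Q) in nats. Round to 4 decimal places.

1.3173 nats

H(P,Q) = −Σ p·ln q.
  −0.24·ln(0.07) = 0.63822
  −0.09·ln(0.27) = 0.11784
  −0.57·ln(0.57) = 0.32041
  −0.10·ln(0.09) = 0.24079
H(P,Q) = 1.3173 nats.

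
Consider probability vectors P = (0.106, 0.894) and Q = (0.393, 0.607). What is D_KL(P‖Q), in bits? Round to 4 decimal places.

0.2990 bits

D(P‖Q) = Σ p·log₂(p/q).
  0.106·log₂(0.106/0.393) = -0.20039
  0.894·log₂(0.894/0.607) = 0.49937
D(P‖Q) = 0.2990 bits.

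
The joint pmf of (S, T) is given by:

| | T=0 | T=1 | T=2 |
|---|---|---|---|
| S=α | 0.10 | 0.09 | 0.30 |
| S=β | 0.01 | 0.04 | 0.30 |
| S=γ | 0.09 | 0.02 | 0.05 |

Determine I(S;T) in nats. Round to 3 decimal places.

Marginals: p(S) = (0.4900, 0.3500, 0.1600), p(T) = (0.2000, 0.1500, 0.6500).
I(S;T) = H(S) + H(T) − H(S,T).
H(S) = 1.0102, H(T) = 0.8865, H(S,T) = 1.7889.
I(S;T) = 1.0102 + 0.8865 − 1.7889 = 0.108 nats.

0.108 nats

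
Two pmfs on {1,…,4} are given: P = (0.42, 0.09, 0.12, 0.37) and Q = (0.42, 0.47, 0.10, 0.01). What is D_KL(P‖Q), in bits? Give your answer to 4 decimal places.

1.7444 bits

D(P‖Q) = Σ p·log₂(p/q).
  0.42·log₂(0.42/0.42) = 0.00000
  0.09·log₂(0.09/0.47) = -0.21462
  0.12·log₂(0.12/0.10) = 0.03156
  0.37·log₂(0.37/0.01) = 1.92750
D(P‖Q) = 1.7444 bits.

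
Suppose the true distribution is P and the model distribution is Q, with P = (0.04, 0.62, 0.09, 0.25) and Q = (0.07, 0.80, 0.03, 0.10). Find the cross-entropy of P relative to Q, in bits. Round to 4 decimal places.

1.6388 bits

H(P,Q) = −Σ p·log₂ q.
  −0.04·log₂(0.07) = 0.15346
  −0.62·log₂(0.80) = 0.19960
  −0.09·log₂(0.03) = 0.45530
  −0.25·log₂(0.10) = 0.83048
H(P,Q) = 1.6388 bits.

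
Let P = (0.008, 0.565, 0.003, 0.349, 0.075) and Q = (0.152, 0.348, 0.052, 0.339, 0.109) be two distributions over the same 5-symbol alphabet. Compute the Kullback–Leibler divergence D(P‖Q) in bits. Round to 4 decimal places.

0.3229 bits

D(P‖Q) = Σ p·log₂(p/q).
  0.008·log₂(0.008/0.152) = -0.03398
  0.565·log₂(0.565/0.348) = 0.39503
  0.003·log₂(0.003/0.052) = -0.01235
  0.349·log₂(0.349/0.339) = 0.01464
  0.075·log₂(0.075/0.109) = -0.04045
D(P‖Q) = 0.3229 bits.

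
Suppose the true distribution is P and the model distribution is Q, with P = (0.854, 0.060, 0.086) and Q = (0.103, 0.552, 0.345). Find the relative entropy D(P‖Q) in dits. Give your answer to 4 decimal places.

0.6748 dits

D(P‖Q) = Σ p·log₁₀(p/q).
  0.854·log₁₀(0.854/0.103) = 0.78450
  0.060·log₁₀(0.060/0.552) = -0.05783
  0.086·log₁₀(0.086/0.345) = -0.05189
D(P‖Q) = 0.6748 dits.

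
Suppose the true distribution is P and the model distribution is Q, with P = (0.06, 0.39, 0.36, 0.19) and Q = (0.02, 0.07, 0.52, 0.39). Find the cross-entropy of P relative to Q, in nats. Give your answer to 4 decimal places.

1.6862 nats

H(P,Q) = −Σ p·ln q.
  −0.06·ln(0.02) = 0.23472
  −0.39·ln(0.07) = 1.03711
  −0.36·ln(0.52) = 0.23541
  −0.19·ln(0.39) = 0.17891
H(P,Q) = 1.6862 nats.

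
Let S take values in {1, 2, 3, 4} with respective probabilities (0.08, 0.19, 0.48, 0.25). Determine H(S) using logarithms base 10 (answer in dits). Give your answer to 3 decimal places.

H(S) = −Σ p·log₁₀ p.
  −(0.08)·log₁₀(0.08) = 0.0878
  −(0.19)·log₁₀(0.19) = 0.1370
  −(0.48)·log₁₀(0.48) = 0.1530
  −(0.25)·log₁₀(0.25) = 0.1505
Sum: 0.0878 + 0.1370 + 0.1530 + 0.1505 = 0.528 dits.

0.528 dits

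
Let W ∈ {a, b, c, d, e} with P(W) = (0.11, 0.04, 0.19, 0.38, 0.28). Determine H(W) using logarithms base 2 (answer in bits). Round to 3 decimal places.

2.036 bits

H(W) = −Σ p·log₂ p.
  −(0.11)·log₂(0.11) = 0.3503
  −(0.04)·log₂(0.04) = 0.1858
  −(0.19)·log₂(0.19) = 0.4552
  −(0.38)·log₂(0.38) = 0.5305
  −(0.28)·log₂(0.28) = 0.5142
Sum: 0.3503 + 0.1858 + 0.4552 + 0.5305 + 0.5142 = 2.036 bits.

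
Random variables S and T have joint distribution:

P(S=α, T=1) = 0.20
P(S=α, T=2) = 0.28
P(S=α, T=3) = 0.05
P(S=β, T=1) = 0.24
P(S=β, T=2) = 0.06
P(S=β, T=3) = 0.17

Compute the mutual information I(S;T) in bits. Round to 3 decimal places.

0.161 bits

Marginals: p(S) = (0.5300, 0.4700), p(T) = (0.4400, 0.3400, 0.2200).
I(S;T) = H(S) + H(T) − H(S,T).
H(S) = 0.9974, H(T) = 1.5309, H(S,T) = 2.3670.
I(S;T) = 0.9974 + 1.5309 − 2.3670 = 0.161 bits.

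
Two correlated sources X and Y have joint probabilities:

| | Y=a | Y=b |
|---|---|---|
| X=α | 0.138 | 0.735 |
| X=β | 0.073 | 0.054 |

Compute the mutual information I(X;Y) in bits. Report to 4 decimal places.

0.0687 bits

Marginals: p(X) = (0.8730, 0.1270), p(Y) = (0.2110, 0.7890).
I(X;Y) = Σ p(x,y)·log₂[p(x,y)/(p(x)p(y))].
  (α,a): 0.138·log₂(0.7492) = -0.05749
  (α,b): 0.735·log₂(1.0671) = 0.06884
  (β,a): 0.073·log₂(2.7242) = 0.10555
  (β,b): 0.054·log₂(0.5389) = -0.04816
Sum = 0.0687 bits.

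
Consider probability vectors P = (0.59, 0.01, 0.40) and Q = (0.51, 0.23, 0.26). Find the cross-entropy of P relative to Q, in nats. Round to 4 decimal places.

H(P,Q) = −Σ p·ln q.
  −0.59·ln(0.51) = 0.39727
  −0.01·ln(0.23) = 0.01470
  −0.40·ln(0.26) = 0.53883
H(P,Q) = 0.9508 nats.

0.9508 nats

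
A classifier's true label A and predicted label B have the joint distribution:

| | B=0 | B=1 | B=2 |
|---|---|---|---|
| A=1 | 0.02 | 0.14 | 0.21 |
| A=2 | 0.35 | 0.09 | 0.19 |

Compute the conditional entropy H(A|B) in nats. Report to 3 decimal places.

0.509 nats

Marginals: p(A) = (0.3700, 0.6300), p(B) = (0.3700, 0.2300, 0.4000).
H(A|B) = Σ p(B) · H(A|B=·).
  B=0: p=0.3700, H(A|B=0) = 0.2103
  B=1: p=0.2300, H(A|B=1) = 0.6693
  B=2: p=0.4000, H(A|B=2) = 0.6919
Weighted sum = 0.509 nats.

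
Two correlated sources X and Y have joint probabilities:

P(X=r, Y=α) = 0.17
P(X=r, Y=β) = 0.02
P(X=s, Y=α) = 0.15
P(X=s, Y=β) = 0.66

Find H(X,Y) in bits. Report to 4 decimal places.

1.3537 bits

H(X,Y) = −Σ p(x,y)·log₂ p(x,y) over all 4 cells.
  cell (r,α): −0.17·log₂0.17 = 0.43459
  cell (r,β): −0.02·log₂0.02 = 0.11288
  cell (s,α): −0.15·log₂0.15 = 0.41054
  cell (s,β): −0.66·log₂0.66 = 0.39564
Sum = 1.3537 bits.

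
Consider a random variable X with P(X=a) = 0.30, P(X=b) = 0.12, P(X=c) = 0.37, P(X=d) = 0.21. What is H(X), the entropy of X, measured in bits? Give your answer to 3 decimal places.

H(X) = −Σ p·log₂ p.
  −(0.30)·log₂(0.30) = 0.5211
  −(0.12)·log₂(0.12) = 0.3671
  −(0.37)·log₂(0.37) = 0.5307
  −(0.21)·log₂(0.21) = 0.4728
Sum: 0.5211 + 0.3671 + 0.5307 + 0.4728 = 1.892 bits.

1.892 bits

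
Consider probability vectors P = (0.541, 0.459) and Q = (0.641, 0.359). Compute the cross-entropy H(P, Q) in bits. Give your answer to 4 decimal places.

H(P,Q) = −Σ p·log₂ q.
  −0.541·log₂(0.641) = 0.34711
  −0.459·log₂(0.359) = 0.67838
H(P,Q) = 1.0255 bits.

1.0255 bits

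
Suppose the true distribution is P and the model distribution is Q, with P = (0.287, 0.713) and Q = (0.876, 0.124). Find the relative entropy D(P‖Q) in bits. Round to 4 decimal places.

1.3373 bits

D(P‖Q) = Σ p·log₂(p/q).
  0.287·log₂(0.287/0.876) = -0.46204
  0.713·log₂(0.713/0.124) = 1.79930
D(P‖Q) = 1.3373 bits.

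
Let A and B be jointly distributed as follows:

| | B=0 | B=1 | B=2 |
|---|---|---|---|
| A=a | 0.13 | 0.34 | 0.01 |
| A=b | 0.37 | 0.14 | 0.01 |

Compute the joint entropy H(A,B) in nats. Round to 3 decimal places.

H(A,B) = −Σ p(x,y)·ln p(x,y) over all 6 cells.
  cell (a,0): −0.13·ln0.13 = 0.2652
  cell (a,1): −0.34·ln0.34 = 0.3668
  cell (a,2): −0.01·ln0.01 = 0.0461
  cell (b,0): −0.37·ln0.37 = 0.3679
  cell (b,1): −0.14·ln0.14 = 0.2753
  cell (b,2): −0.01·ln0.01 = 0.0461
Sum = 1.367 nats.

1.367 nats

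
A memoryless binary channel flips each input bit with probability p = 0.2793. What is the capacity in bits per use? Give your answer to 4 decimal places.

0.1455 bits

Binary symmetric channel: C = 1 − h₂(ε) where h₂ is the binary entropy function.
h₂(0.2793) = −0.2793·log₂0.2793 − 0.7207·log₂0.7207 = 0.8545.
C = 1 − 0.8545 = 0.1455 bits per channel use.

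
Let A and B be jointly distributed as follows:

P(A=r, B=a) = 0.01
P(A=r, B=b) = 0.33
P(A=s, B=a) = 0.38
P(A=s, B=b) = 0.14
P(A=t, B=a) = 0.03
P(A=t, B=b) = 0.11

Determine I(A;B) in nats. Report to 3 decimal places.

0.260 nats

Marginals: p(A) = (0.3400, 0.5200, 0.1400), p(B) = (0.4200, 0.5800).
I(A;B) = H(A) + H(B) − H(A,B).
H(A) = 0.9821, H(B) = 0.6803, H(A,B) = 1.4028.
I(A;B) = 0.9821 + 0.6803 − 1.4028 = 0.260 nats.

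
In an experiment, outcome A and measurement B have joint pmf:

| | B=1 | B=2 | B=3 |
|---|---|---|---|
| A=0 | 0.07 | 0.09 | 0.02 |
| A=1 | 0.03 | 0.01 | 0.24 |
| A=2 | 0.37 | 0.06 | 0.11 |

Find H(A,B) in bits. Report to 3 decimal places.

H(A,B) = −Σ p(x,y)·log₂ p(x,y) over all 9 cells.
  cell (0,1): −0.07·log₂0.07 = 0.2686
  cell (0,2): −0.09·log₂0.09 = 0.3127
  cell (0,3): −0.02·log₂0.02 = 0.1129
  cell (1,1): −0.03·log₂0.03 = 0.1518
  cell (1,2): −0.01·log₂0.01 = 0.0664
  cell (1,3): −0.24·log₂0.24 = 0.4941
  cell (2,1): −0.37·log₂0.37 = 0.5307
  cell (2,2): −0.06·log₂0.06 = 0.2435
  cell (2,3): −0.11·log₂0.11 = 0.3503
Sum = 2.531 bits.

2.531 bits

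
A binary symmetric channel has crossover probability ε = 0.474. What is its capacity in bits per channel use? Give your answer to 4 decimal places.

0.0020 bits

Binary symmetric channel: C = 1 − h₂(ε) where h₂ is the binary entropy function.
h₂(0.474) = −0.474·log₂0.474 − 0.526·log₂0.526 = 0.9980.
C = 1 − 0.9980 = 0.0020 bits per channel use.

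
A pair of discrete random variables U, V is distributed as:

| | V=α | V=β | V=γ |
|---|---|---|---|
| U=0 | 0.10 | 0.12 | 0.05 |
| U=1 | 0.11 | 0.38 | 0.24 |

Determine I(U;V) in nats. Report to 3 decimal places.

0.029 nats

Marginals: p(U) = (0.2700, 0.7300), p(V) = (0.2100, 0.5000, 0.2900).
I(U;V) = Σ p(x,y)·ln[p(x,y)/(p(x)p(y))].
  (0,α): 0.10·ln(1.7637) = 0.0567
  (0,β): 0.12·ln(0.8889) = -0.0141
  (0,γ): 0.05·ln(0.6386) = -0.0224
  (1,α): 0.11·ln(0.7175) = -0.0365
  (1,β): 0.38·ln(1.0411) = 0.0153
  (1,γ): 0.24·ln(1.1337) = 0.0301
Sum = 0.029 nats.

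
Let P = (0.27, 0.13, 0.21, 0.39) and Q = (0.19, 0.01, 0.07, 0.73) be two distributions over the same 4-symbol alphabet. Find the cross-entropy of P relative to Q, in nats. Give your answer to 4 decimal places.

1.7283 nats

H(P,Q) = −Σ p·ln q.
  −0.27·ln(0.19) = 0.44840
  −0.13·ln(0.01) = 0.59867
  −0.21·ln(0.07) = 0.55844
  −0.39·ln(0.73) = 0.12274
H(P,Q) = 1.7283 nats.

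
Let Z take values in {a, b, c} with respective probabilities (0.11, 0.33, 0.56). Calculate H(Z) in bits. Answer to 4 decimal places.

H(Z) = −Σ p·log₂ p.
  −(0.11)·log₂(0.11) = 0.35029
  −(0.33)·log₂(0.33) = 0.52782
  −(0.56)·log₂(0.56) = 0.46844
Sum: 0.35029 + 0.52782 + 0.46844 = 1.3465 bits.

1.3465 bits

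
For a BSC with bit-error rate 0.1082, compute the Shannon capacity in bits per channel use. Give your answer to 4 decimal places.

0.5055 bits

Binary symmetric channel: C = 1 − h₂(ε) where h₂ is the binary entropy function.
h₂(0.1082) = −0.1082·log₂0.1082 − 0.8918·log₂0.8918 = 0.4945.
C = 1 − 0.4945 = 0.5055 bits per channel use.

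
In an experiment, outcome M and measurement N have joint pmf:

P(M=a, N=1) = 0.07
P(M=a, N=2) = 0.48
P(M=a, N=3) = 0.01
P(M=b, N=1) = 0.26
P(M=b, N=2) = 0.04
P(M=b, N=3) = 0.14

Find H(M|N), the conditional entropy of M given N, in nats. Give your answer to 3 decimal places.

Marginals: p(M) = (0.5600, 0.4400), p(N) = (0.3300, 0.5200, 0.1500).
H(M|N) = Σ p(N) · H(M|N=·).
  N=1: p=0.3300, H(M|N=1) = 0.5168
  N=2: p=0.5200, H(M|N=2) = 0.2712
  N=3: p=0.1500, H(M|N=3) = 0.2449
Weighted sum = 0.348 nats.

0.348 nats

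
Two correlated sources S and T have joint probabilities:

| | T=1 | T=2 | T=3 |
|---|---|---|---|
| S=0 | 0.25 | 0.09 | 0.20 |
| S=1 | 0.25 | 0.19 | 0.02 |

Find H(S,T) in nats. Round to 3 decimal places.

1.626 nats

H(S,T) = −Σ p(x,y)·ln p(x,y) over all 6 cells.
  cell (0,1): −0.25·ln0.25 = 0.3466
  cell (0,2): −0.09·ln0.09 = 0.2167
  cell (0,3): −0.20·ln0.20 = 0.3219
  cell (1,1): −0.25·ln0.25 = 0.3466
  cell (1,2): −0.19·ln0.19 = 0.3155
  cell (1,3): −0.02·ln0.02 = 0.0782
Sum = 1.626 nats.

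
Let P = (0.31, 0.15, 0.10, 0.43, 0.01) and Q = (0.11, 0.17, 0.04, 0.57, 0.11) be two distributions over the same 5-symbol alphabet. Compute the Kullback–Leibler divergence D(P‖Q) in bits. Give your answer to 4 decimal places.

D(P‖Q) = Σ p·log₂(p/q).
  0.31·log₂(0.31/0.11) = 0.46338
  0.15·log₂(0.15/0.17) = -0.02709
  0.10·log₂(0.10/0.04) = 0.13219
  0.43·log₂(0.43/0.57) = -0.17485
  0.01·log₂(0.01/0.11) = -0.03459
D(P‖Q) = 0.3590 bits.

0.3590 bits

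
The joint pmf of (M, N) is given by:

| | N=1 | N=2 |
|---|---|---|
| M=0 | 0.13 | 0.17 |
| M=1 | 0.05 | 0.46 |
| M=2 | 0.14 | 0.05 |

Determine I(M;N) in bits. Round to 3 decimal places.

Marginals: p(M) = (0.3000, 0.5100, 0.1900), p(N) = (0.3200, 0.6800).
I(M;N) = Σ p(x,y)·log₂[p(x,y)/(p(x)p(y))].
  (0,1): 0.13·log₂(1.3542) = 0.0569
  (0,2): 0.17·log₂(0.8333) = -0.0447
  (1,1): 0.05·log₂(0.3064) = -0.0853
  (1,2): 0.46·log₂(1.3264) = 0.1875
  (2,1): 0.14·log₂(2.3026) = 0.1685
  (2,2): 0.05·log₂(0.3870) = -0.0685
Sum = 0.214 bits.

0.214 bits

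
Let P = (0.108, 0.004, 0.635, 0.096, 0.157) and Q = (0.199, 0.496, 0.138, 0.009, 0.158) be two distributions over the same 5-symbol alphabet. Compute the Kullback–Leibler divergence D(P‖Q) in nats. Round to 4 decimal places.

1.1102 nats

D(P‖Q) = Σ p·ln(p/q).
  0.108·ln(0.108/0.199) = -0.06601
  0.004·ln(0.004/0.496) = -0.01928
  0.635·ln(0.635/0.138) = 0.96925
  0.096·ln(0.096/0.009) = 0.22724
  0.157·ln(0.157/0.158) = -0.00100
D(P‖Q) = 1.1102 nats.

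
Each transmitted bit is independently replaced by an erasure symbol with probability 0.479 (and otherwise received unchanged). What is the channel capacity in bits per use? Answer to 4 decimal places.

Binary erasure channel: capacity C = 1 − ε.
C = 1 − 0.479 = 0.5210 bits per channel use.

0.5210 bits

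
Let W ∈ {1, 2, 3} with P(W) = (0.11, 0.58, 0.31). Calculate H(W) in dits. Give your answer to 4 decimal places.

H(W) = −Σ p·log₁₀ p.
  −(0.11)·log₁₀(0.11) = 0.10545
  −(0.58)·log₁₀(0.58) = 0.13721
  −(0.31)·log₁₀(0.31) = 0.15768
Sum: 0.10545 + 0.13721 + 0.15768 = 0.4003 dits.

0.4003 dits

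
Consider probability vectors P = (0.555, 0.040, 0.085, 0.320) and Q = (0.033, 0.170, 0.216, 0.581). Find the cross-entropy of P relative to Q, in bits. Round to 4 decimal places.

3.2722 bits

H(P,Q) = −Σ p·log₂ q.
  −0.555·log₂(0.033) = 2.73137
  −0.040·log₂(0.170) = 0.10226
  −0.085·log₂(0.216) = 0.18793
  −0.320·log₂(0.581) = 0.25068
H(P,Q) = 3.2722 bits.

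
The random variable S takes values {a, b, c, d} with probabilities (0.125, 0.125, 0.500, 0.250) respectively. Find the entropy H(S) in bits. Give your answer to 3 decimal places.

H(S) = −Σ p·log₂ p.
  −(0.125)·log₂(0.125) = 0.3750
  −(0.125)·log₂(0.125) = 0.3750
  −(0.500)·log₂(0.500) = 0.5000
  −(0.250)·log₂(0.250) = 0.5000
Sum: 0.3750 + 0.3750 + 0.5000 + 0.5000 = 1.750 bits.

1.750 bits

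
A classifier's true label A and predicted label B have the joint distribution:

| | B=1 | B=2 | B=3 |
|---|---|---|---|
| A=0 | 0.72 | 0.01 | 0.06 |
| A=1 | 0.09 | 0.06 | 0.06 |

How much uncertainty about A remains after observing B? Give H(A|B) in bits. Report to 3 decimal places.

0.569 bits

Chain rule: H(A|B) = H(A,B) − H(B).
Marginals: p(A) = (0.7900, 0.2100), p(B) = (0.8100, 0.0700, 0.1200).
H(A,B) = 1.4509 bits; H(B) = 0.8819 bits.
H(A|B) = 1.4509 − 0.8819 = 0.569 bits.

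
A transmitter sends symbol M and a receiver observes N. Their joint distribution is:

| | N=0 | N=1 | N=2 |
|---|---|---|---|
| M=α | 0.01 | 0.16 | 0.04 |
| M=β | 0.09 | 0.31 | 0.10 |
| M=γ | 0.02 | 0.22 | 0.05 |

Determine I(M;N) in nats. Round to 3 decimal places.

Marginals: p(M) = (0.2100, 0.5000, 0.2900), p(N) = (0.1200, 0.6900, 0.1900).
I(M;N) = H(M) + H(N) − H(M,N).
H(M) = 1.0333, H(N) = 0.8260, H(M,N) = 1.8392.
I(M;N) = 1.0333 + 0.8260 − 1.8392 = 0.020 nats.

0.020 nats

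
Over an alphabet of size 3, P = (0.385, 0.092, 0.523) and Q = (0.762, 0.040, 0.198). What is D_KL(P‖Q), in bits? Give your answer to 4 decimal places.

D(P‖Q) = Σ p·log₂(p/q).
  0.385·log₂(0.385/0.762) = -0.37920
  0.092·log₂(0.092/0.040) = 0.11055
  0.523·log₂(0.523/0.198) = 0.73289
D(P‖Q) = 0.4642 bits.

0.4642 bits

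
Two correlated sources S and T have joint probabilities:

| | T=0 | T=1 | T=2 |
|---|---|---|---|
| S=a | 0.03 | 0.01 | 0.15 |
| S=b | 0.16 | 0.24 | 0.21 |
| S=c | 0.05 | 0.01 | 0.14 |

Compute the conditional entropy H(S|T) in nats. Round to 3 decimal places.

0.831 nats

Chain rule: H(S|T) = H(S,T) − H(T).
Marginals: p(S) = (0.1900, 0.6100, 0.2000), p(T) = (0.2400, 0.2600, 0.5000).
H(S,T) = 1.8704 nats; H(T) = 1.0393 nats.
H(S|T) = 1.8704 − 1.0393 = 0.831 nats.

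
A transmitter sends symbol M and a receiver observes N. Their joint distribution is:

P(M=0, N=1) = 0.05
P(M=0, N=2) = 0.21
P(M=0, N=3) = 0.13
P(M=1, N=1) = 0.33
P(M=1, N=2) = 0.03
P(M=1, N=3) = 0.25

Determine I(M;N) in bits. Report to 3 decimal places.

Marginals: p(M) = (0.3900, 0.6100), p(N) = (0.3800, 0.2400, 0.3800).
I(M;N) = H(M) + H(N) − H(M,N).
H(M) = 0.9648, H(N) = 1.5550, H(M,N) = 2.2512.
I(M;N) = 0.9648 + 1.5550 − 2.2512 = 0.269 bits.

0.269 bits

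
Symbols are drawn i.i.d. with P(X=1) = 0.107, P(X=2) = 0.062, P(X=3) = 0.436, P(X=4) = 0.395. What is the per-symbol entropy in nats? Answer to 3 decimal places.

H(X) = −Σ p·ln p.
  −(0.107)·ln(0.107) = 0.2391
  −(0.062)·ln(0.062) = 0.1724
  −(0.436)·ln(0.436) = 0.3619
  −(0.395)·ln(0.395) = 0.3669
Sum: 0.2391 + 0.1724 + 0.3619 + 0.3669 = 1.140 nats.

1.140 nats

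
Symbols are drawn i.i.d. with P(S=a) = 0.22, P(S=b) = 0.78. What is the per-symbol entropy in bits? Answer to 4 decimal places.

0.7602 bits

H(S) = −Σ p·log₂ p.
  −(0.22)·log₂(0.22) = 0.48057
  −(0.78)·log₂(0.78) = 0.27959
Sum: 0.48057 + 0.27959 = 0.7602 bits.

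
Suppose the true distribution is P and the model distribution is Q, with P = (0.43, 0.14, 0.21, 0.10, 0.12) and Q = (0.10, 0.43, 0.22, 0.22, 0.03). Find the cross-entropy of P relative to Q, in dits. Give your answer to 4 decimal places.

H(P,Q) = −Σ p·log₁₀ q.
  −0.43·log₁₀(0.10) = 0.43000
  −0.14·log₁₀(0.43) = 0.05131
  −0.21·log₁₀(0.22) = 0.13809
  −0.10·log₁₀(0.22) = 0.06576
  −0.12·log₁₀(0.03) = 0.18275
H(P,Q) = 0.8679 dits.

0.8679 dits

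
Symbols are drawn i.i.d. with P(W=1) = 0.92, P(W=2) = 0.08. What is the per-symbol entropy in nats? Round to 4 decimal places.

H(W) = −Σ p·ln p.
  −(0.92)·ln(0.92) = 0.07671
  −(0.08)·ln(0.08) = 0.20206
Sum: 0.07671 + 0.20206 = 0.2788 nats.

0.2788 nats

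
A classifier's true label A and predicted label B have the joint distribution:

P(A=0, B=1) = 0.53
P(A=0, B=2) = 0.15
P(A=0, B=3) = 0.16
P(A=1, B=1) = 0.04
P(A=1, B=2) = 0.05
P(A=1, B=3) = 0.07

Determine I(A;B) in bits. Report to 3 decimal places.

0.059 bits

Marginals: p(A) = (0.8400, 0.1600), p(B) = (0.5700, 0.2000, 0.2300).
I(A;B) = Σ p(x,y)·log₂[p(x,y)/(p(x)p(y))].
  (0,1): 0.53·log₂(1.1069) = 0.0777
  (0,2): 0.15·log₂(0.8929) = -0.0245
  (0,3): 0.16·log₂(0.8282) = -0.0435
  (1,1): 0.04·log₂(0.4386) = -0.0476
  (1,2): 0.05·log₂(1.5625) = 0.0322
  (1,3): 0.07·log₂(1.9022) = 0.0649
Sum = 0.059 bits.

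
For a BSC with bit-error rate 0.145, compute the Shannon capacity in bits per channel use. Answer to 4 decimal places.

0.4028 bits

Binary symmetric channel: C = 1 − h₂(ε) where h₂ is the binary entropy function.
h₂(0.145) = −0.145·log₂0.145 − 0.855·log₂0.855 = 0.5972.
C = 1 − 0.5972 = 0.4028 bits per channel use.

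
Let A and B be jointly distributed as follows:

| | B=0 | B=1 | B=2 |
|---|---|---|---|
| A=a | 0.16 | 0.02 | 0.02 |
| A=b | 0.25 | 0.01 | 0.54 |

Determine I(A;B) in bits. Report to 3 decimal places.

Marginals: p(A) = (0.2000, 0.8000), p(B) = (0.4100, 0.0300, 0.5600).
I(A;B) = H(A) + H(B) − H(A,B).
H(A) = 0.7219, H(B) = 1.1476, H(A,B) = 1.6953.
I(A;B) = 0.7219 + 1.1476 − 1.6953 = 0.174 bits.

0.174 bits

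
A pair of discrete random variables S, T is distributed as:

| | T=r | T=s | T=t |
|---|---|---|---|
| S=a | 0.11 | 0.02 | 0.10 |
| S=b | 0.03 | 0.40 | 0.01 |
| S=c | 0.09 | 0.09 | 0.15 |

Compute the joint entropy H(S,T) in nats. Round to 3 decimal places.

1.787 nats

H(S,T) = −Σ p(x,y)·ln p(x,y) over all 9 cells.
  cell (a,r): −0.11·ln0.11 = 0.2428
  cell (a,s): −0.02·ln0.02 = 0.0782
  cell (a,t): −0.10·ln0.10 = 0.2303
  cell (b,r): −0.03·ln0.03 = 0.1052
  cell (b,s): −0.40·ln0.40 = 0.3665
  cell (b,t): −0.01·ln0.01 = 0.0461
  cell (c,r): −0.09·ln0.09 = 0.2167
  cell (c,s): −0.09·ln0.09 = 0.2167
  cell (c,t): −0.15·ln0.15 = 0.2846
Sum = 1.787 nats.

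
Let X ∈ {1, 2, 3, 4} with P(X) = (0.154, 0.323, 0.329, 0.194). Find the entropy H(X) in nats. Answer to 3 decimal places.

1.337 nats

H(X) = −Σ p·ln p.
  −(0.154)·ln(0.154) = 0.2881
  −(0.323)·ln(0.323) = 0.3650
  −(0.329)·ln(0.329) = 0.3657
  −(0.194)·ln(0.194) = 0.3181
Sum: 0.2881 + 0.3650 + 0.3657 + 0.3181 = 1.337 nats.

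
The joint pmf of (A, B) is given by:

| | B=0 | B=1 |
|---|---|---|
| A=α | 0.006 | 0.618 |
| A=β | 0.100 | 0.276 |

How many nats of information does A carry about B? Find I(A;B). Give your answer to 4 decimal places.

0.0865 nats

Marginals: p(A) = (0.6240, 0.3760), p(B) = (0.1060, 0.8940).
I(A;B) = H(A) + H(B) − H(A,B).
H(A) = 0.6621, H(B) = 0.3381, H(A,B) = 0.9137.
I(A;B) = 0.6621 + 0.3381 − 0.9137 = 0.0865 nats.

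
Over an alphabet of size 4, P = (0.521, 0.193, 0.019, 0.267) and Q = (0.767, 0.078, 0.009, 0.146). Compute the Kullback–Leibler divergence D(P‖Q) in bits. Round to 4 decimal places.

D(P‖Q) = Σ p·log₂(p/q).
  0.521·log₂(0.521/0.767) = -0.29069
  0.193·log₂(0.193/0.078) = 0.25226
  0.019·log₂(0.019/0.009) = 0.02048
  0.267·log₂(0.267/0.146) = 0.23252
D(P‖Q) = 0.2146 bits.

0.2146 bits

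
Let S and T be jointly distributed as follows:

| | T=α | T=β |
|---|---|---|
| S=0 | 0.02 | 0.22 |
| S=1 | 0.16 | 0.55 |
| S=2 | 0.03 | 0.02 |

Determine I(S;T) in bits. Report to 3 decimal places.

Marginals: p(S) = (0.2400, 0.7100, 0.0500), p(T) = (0.2100, 0.7900).
I(S;T) = Σ p(x,y)·log₂[p(x,y)/(p(x)p(y))].
  (0,α): 0.02·log₂(0.3968) = -0.0267
  (0,β): 0.22·log₂(1.1603) = 0.0472
  (1,α): 0.16·log₂(1.0731) = 0.0163
  (1,β): 0.55·log₂(0.9806) = -0.0156
  (2,α): 0.03·log₂(2.8571) = 0.0454
  (2,β): 0.02·log₂(0.5063) = -0.0196
Sum = 0.047 bits.

0.047 bits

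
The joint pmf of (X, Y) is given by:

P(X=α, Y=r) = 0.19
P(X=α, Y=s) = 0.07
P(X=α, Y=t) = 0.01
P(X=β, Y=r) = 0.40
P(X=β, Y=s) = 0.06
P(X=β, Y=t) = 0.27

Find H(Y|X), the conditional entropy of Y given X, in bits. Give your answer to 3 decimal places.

1.231 bits

Chain rule: H(Y|X) = H(X,Y) − H(X).
Marginals: p(X) = (0.2700, 0.7300), p(Y) = (0.5900, 0.1300, 0.2800).
H(X,Y) = 2.0725 bits; H(X) = 0.8415 bits.
H(Y|X) = 2.0725 − 0.8415 = 1.231 bits.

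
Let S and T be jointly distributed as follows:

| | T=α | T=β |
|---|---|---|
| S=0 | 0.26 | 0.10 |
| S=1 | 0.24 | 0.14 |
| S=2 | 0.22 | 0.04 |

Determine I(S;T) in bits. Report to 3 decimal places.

0.027 bits

Marginals: p(S) = (0.3600, 0.3800, 0.2600), p(T) = (0.7200, 0.2800).
I(S;T) = H(S) + H(T) − H(S,T).
H(S) = 1.5664, H(T) = 0.8555, H(S,T) = 2.3951.
I(S;T) = 1.5664 + 0.8555 − 2.3951 = 0.027 bits.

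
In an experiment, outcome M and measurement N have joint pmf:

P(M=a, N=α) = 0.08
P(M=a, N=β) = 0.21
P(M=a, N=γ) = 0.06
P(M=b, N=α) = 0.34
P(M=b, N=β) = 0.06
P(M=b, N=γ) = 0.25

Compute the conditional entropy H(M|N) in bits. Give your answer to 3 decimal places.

Chain rule: H(M|N) = H(M,N) − H(N).
Marginals: p(M) = (0.3500, 0.6500), p(N) = (0.4200, 0.2700, 0.3100).
H(M,N) = 2.2806 bits; H(N) = 1.5595 bits.
H(M|N) = 2.2806 − 1.5595 = 0.721 bits.

0.721 bits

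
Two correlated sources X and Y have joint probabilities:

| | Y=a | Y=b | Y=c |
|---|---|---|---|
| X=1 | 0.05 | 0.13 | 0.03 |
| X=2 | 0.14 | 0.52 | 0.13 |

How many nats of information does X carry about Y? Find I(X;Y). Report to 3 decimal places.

0.002 nats

Marginals: p(X) = (0.2100, 0.7900), p(Y) = (0.1900, 0.6500, 0.1600).
I(X;Y) = H(X) + H(Y) − H(X,Y).
H(X) = 0.5140, H(Y) = 0.8888, H(X,Y) = 1.4007.
I(X;Y) = 0.5140 + 0.8888 − 1.4007 = 0.002 nats.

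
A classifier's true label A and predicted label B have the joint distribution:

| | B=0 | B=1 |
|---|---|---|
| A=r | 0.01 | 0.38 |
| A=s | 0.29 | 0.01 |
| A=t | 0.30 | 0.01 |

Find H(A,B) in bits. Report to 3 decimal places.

1.769 bits

H(A,B) = −Σ p(x,y)·log₂ p(x,y) over all 6 cells.
  cell (r,0): −0.01·log₂0.01 = 0.0664
  cell (r,1): −0.38·log₂0.38 = 0.5305
  cell (s,0): −0.29·log₂0.29 = 0.5179
  cell (s,1): −0.01·log₂0.01 = 0.0664
  cell (t,0): −0.30·log₂0.30 = 0.5211
  cell (t,1): −0.01·log₂0.01 = 0.0664
Sum = 1.769 bits.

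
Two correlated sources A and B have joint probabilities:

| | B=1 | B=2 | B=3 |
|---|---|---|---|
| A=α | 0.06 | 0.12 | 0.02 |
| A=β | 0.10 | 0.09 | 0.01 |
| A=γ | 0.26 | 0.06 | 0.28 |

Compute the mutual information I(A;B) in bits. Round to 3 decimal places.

Marginals: p(A) = (0.2000, 0.2000, 0.6000), p(B) = (0.4200, 0.2700, 0.3100).
I(A;B) = H(A) + H(B) − H(A,B).
H(A) = 1.3710, H(B) = 1.5595, H(A,B) = 2.6978.
I(A;B) = 1.3710 + 1.5595 − 2.6978 = 0.233 bits.

0.233 bits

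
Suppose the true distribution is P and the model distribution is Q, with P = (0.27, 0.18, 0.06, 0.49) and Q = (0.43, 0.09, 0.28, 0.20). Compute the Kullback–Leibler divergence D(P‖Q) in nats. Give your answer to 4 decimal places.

D(P‖Q) = Σ p·ln(p/q).
  0.27·ln(0.27/0.43) = -0.12565
  0.18·ln(0.18/0.09) = 0.12477
  0.06·ln(0.06/0.28) = -0.09243
  0.49·ln(0.49/0.20) = 0.43908
D(P‖Q) = 0.3458 nats.

0.3458 nats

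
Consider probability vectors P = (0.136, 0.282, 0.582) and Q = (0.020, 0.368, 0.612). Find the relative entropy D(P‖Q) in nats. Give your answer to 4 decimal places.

0.1564 nats

D(P‖Q) = Σ p·ln(p/q).
  0.136·ln(0.136/0.020) = 0.26070
  0.282·ln(0.282/0.368) = -0.07506
  0.582·ln(0.582/0.612) = -0.02925
D(P‖Q) = 0.1564 nats.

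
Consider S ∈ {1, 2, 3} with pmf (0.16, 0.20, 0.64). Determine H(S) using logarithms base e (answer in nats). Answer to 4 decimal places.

0.9007 nats

H(S) = −Σ p·ln p.
  −(0.16)·ln(0.16) = 0.29321
  −(0.20)·ln(0.20) = 0.32189
  −(0.64)·ln(0.64) = 0.28562
Sum: 0.29321 + 0.32189 + 0.28562 = 0.9007 nats.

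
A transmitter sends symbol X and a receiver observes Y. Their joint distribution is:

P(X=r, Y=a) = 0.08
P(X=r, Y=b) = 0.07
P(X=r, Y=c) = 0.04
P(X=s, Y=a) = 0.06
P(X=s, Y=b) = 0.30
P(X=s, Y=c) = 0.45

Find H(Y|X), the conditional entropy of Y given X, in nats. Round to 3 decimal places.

0.920 nats

Marginals: p(X) = (0.1900, 0.8100), p(Y) = (0.1400, 0.3700, 0.4900).
H(Y|X) = Σ p(X) · H(Y|X=·).
  X=r: p=0.1900, H(Y|X=r) = 1.0601
  X=s: p=0.8100, H(Y|X=s) = 0.8872
Weighted sum = 0.920 nats.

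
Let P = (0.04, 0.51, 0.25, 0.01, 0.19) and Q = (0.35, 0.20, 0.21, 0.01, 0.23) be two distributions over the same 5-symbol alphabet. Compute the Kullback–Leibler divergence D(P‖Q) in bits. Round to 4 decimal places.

0.5741 bits

D(P‖Q) = Σ p·log₂(p/q).
  0.04·log₂(0.04/0.35) = -0.12517
  0.51·log₂(0.51/0.20) = 0.68875
  0.25·log₂(0.25/0.21) = 0.06288
  0.01·log₂(0.01/0.01) = 0.00000
  0.19·log₂(0.19/0.23) = -0.05237
D(P‖Q) = 0.5741 bits.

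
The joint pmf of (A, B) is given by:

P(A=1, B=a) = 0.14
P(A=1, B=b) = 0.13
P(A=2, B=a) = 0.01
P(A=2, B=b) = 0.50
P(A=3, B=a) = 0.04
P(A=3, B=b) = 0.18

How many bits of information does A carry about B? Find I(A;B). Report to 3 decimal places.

Marginals: p(A) = (0.2700, 0.5100, 0.2200), p(B) = (0.1900, 0.8100).
I(A;B) = Σ p(x,y)·log₂[p(x,y)/(p(x)p(y))].
  (1,a): 0.14·log₂(2.7290) = 0.2028
  (1,b): 0.13·log₂(0.5944) = -0.0976
  (2,a): 0.01·log₂(0.1032) = -0.0328
  (2,b): 0.50·log₂(1.2104) = 0.1377
  (3,a): 0.04·log₂(0.9569) = -0.0025
  (3,b): 0.18·log₂(1.0101) = 0.0026
Sum = 0.210 bits.

0.210 bits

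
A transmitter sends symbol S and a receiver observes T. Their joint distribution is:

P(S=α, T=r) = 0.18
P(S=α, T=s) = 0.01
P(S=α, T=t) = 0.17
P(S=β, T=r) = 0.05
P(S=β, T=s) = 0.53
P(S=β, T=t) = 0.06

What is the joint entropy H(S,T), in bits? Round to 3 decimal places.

H(S,T) = −Σ p(x,y)·log₂ p(x,y) over all 6 cells.
  cell (α,r): −0.18·log₂0.18 = 0.4453
  cell (α,s): −0.01·log₂0.01 = 0.0664
  cell (α,t): −0.17·log₂0.17 = 0.4346
  cell (β,r): −0.05·log₂0.05 = 0.2161
  cell (β,s): −0.53·log₂0.53 = 0.4854
  cell (β,t): −0.06·log₂0.06 = 0.2435
Sum = 1.891 bits.

1.891 bits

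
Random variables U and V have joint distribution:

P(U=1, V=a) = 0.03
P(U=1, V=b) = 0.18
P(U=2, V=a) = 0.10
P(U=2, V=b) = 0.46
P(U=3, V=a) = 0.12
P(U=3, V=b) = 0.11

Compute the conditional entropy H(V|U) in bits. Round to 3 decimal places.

0.733 bits

Chain rule: H(V|U) = H(U,V) − H(U).
Marginals: p(U) = (0.2100, 0.5600, 0.2300), p(V) = (0.2500, 0.7500).
H(U,V) = 2.1620 bits; H(U) = 1.4289 bits.
H(V|U) = 2.1620 − 1.4289 = 0.733 bits.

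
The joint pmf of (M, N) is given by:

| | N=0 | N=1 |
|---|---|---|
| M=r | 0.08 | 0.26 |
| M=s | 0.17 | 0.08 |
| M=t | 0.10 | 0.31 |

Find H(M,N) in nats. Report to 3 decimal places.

H(M,N) = −Σ p(x,y)·ln p(x,y) over all 6 cells.
  cell (r,0): −0.08·ln0.08 = 0.2021
  cell (r,1): −0.26·ln0.26 = 0.3502
  cell (s,0): −0.17·ln0.17 = 0.3012
  cell (s,1): −0.08·ln0.08 = 0.2021
  cell (t,0): −0.10·ln0.10 = 0.2303
  cell (t,1): −0.31·ln0.31 = 0.3631
Sum = 1.649 nats.

1.649 nats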